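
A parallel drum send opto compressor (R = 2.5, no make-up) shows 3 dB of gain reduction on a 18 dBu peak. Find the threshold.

13 dBu

Let T be the threshold. Output overshoot = (input overshoot)/R, so 15 − T = (18 − T)/2.5.
2.5·(15 − T) = 18 − T → 1.5·T = 37.5 − 18 = 19.5.
T = 19.5/1.5 = 13 dBu.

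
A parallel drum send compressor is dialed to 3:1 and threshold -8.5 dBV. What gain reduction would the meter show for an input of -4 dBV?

The signal is 4.5 dB above threshold.
A 3:1 ratio leaves 1.5 dB of that excess.
So the signal is attenuated by 4.5 − 1.5 = 3 dB.

3 dB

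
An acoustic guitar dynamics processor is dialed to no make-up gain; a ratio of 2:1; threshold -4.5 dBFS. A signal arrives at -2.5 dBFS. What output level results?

-2.5 dBFS sits 2 dB over threshold.
The 2 dB excess becomes 1 dB after 2:1 reduction.
That puts the output at -3.5 dBFS.

-3.5 dBFS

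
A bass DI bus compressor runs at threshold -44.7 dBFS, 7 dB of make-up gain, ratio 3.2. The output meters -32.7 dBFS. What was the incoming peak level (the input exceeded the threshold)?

Remove make-up: -32.7 − 7 = -39.7 dBFS.
The compressed level sits -39.7 − (-44.7) = 5 dB over threshold.
Undo the ratio: input overshoot = 5 × 3.2 = 16 dB, giving input = -28.7 dBFS.

-28.7 dBFS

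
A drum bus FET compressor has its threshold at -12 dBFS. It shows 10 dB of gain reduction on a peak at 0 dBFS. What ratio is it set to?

6:1

Input overshoot = 0 − (-12) = 12 dB.
Output overshoot = 12 − 10 = 2 dB.
Ratio = input overshoot / output overshoot = 12 / 2 = 6.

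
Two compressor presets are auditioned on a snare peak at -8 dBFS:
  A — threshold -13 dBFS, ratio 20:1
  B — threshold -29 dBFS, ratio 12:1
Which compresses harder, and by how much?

A: GR = 5 − 5/20 = 4.75 dB.
B: GR = 21 − 21/12 = 19.25 dB.
B reduces 14.5 dB more.

B, by 14.5 dB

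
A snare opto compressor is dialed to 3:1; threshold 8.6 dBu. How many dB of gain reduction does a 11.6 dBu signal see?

2 dB

11.6 dBu exceeds the threshold by 3 dB.
At 3:1, output sits 3/3 = 1 dB above threshold.
Gain reduction = 3 − 1 = 2 dB.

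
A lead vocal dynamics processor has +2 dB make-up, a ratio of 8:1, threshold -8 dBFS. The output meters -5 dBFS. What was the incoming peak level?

Stripping the +2 dB make-up gives -7 dBFS at the gain stage.
That's 1 dB above the -8 dBFS threshold.
Input overshoot = R × output overshoot = 8 dB → input = -8 + 8 = 0 dBFS.

0 dBFS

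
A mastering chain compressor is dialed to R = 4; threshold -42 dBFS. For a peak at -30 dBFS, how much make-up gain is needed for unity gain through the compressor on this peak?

Without make-up, output = threshold + overshoot/4 = -42 + 3 = -39 dBFS.
Gap to target: 9 dB.

9 dB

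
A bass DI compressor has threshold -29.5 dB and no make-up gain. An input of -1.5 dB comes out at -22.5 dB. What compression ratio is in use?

4:1

Input overshoot = -1.5 − (-29.5) = 28 dB; output overshoot = -22.5 − (-29.5) = 7 dB.
Ratio = 28 / 7 = 4.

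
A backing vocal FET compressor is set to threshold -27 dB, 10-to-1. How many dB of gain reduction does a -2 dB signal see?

The signal is 25 dB above threshold.
At 10:1, output sits 25/10 = 2.5 dB above threshold.
So the signal is attenuated by 25 − 2.5 = 22.5 dB.

22.5 dB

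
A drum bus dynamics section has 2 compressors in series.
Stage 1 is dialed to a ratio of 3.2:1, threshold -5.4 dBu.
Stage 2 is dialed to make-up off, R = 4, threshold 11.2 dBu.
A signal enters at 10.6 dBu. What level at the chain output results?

Stage 1: overshoot 16 dB → 16/3.2 = 5 dB → -0.4 dBu.
Stage 2: -0.4 dBu is at or below the 11.2 dBu threshold — no compression; output -0.4 dBu.

-0.4 dBu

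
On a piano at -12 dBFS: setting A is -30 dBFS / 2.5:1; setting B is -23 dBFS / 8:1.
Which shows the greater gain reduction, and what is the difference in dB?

A: 18 dB over, compressed to 7.2 dB over, so 10.8 dB of GR.
B: 11 dB over, compressed to 1.375 dB over, so 9.625 dB of GR.
Difference: 1.175 dB in favour of A.

A, by 1.175 dB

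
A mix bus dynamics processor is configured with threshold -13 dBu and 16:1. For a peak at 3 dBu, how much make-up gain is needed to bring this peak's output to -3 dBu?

Without make-up, output = threshold + overshoot/16 = -13 + 1 = -12 dBu.
Gap to target: 9 dB.

9 dB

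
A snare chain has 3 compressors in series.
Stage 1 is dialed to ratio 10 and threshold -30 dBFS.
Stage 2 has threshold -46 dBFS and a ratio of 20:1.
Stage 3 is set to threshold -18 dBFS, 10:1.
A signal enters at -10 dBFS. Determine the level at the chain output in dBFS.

-45.1 dBFS

Stage 1: 20 dB above -30 dBFS, reduced 10:1 to 2 dB above → -28 dBFS.
Stage 2: 18 dB above -46 dBFS, reduced 20:1 to 0.9 dB above → -45.1 dBFS.
Stage 3: -45.1 dBFS ≤ -18 dBFS, so stage 3 doesn't engage; output -45.1 dBFS.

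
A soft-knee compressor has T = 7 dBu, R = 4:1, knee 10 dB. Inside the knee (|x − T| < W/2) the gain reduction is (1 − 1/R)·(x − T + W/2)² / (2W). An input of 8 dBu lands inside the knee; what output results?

6.65 dBu

x − T + W/2 = 8 − 7 + 5 = 6.
GR = (1 − 1/4) × 6² / 20 = 0.75 × 36 / 20 = 1.35 dB.
Output = 8 − 1.35 = 6.65 dBu.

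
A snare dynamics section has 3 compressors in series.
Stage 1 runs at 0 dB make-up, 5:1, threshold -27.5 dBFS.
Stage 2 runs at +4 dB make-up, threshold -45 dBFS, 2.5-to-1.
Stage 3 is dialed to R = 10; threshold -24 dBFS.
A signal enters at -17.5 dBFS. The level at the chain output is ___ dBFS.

-33.2 dBFS

Stage 1: -17.5 dBFS is 10 dB over -27.5 dBFS; at 5:1 that becomes 2 dB over, giving -25.5 dBFS.
Stage 2: -25.5 dBFS is 19.5 dB over -45 dBFS; at 2.5:1 that becomes 7.8 dB over, giving -37.2 dBFS; +4 dB make-up → -33.2 dBFS.
Stage 3: -33.2 dBFS ≤ -24 dBFS, so stage 3 doesn't engage; output -33.2 dBFS.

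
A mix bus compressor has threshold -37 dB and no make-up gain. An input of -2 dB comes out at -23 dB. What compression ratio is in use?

Input overshoot = -2 − (-37) = 35 dB; output overshoot = -23 − (-37) = 14 dB.
Ratio = 35 / 14 = 2.5.

2.5:1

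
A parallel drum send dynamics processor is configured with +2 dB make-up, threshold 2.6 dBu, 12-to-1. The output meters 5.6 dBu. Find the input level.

Stripping the +2 dB make-up gives 3.6 dBu at the gain stage.
Post-compression overshoot = 3.6 − 2.6 = 1 dB.
Before 12:1 compression the overshoot was 1 × 12 = 12 dB, so input = 2.6 + 12 = 14.6 dBu.

14.6 dBu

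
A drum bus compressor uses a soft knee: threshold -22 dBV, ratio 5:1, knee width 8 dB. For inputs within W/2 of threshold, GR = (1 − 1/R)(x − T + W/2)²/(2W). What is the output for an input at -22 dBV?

x − T + W/2 = -22 − (-22) + 4 = 4.
GR = (1 − 1/5) × 4² / 16 = 0.8 × 16 / 16 = 0.8 dB.
Output = -22 − 0.8 = -22.8 dBV.

-22.8 dBV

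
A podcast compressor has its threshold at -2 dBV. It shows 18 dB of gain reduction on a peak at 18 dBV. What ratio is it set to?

Input overshoot = 18 − (-2) = 20 dB.
Output overshoot = 20 − 18 = 2 dB.
Ratio = input overshoot / output overshoot = 20 / 2 = 10.

10:1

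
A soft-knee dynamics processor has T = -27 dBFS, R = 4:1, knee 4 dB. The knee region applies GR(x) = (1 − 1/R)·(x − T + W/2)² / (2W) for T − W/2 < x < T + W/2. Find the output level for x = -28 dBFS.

x − T + W/2 = -28 − (-27) + 2 = 1.
GR = (1 − 1/4) × 1² / 8 = 0.75 × 1 / 8 = 0.09375 dB.
Output = -28 − 0.09375 = -28.09375 dBFS.

-28.09375 dBFS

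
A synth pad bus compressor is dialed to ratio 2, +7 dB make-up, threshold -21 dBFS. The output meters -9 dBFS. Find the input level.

Stripping the +7 dB make-up gives -16 dBFS at the gain stage.
Post-compression overshoot = -16 − (-21) = 5 dB.
Input overshoot = R × output overshoot = 10 dB → input = -21 + 10 = -11 dBFS.

-11 dBFS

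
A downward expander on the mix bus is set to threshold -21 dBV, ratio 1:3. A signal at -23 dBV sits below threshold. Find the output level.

Undershoot = (-21) − (-23) = 2 dB.
At 1:3, that expands to 6 dB under threshold.
Output = -21 − 6 = -27 dBV.

-27 dBV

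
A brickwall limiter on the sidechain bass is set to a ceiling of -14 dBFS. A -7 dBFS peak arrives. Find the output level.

-14 dBFS

The limiter clamps the peak to its -14 dBFS ceiling.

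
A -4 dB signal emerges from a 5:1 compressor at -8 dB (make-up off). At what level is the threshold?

Input is 5 dB above T (since output overshoot × R = input overshoot: (-8 − T)·5 = -4 − T gives T = -9 dB).
Check: -9 + (-4 − (-9))/5 = -9 + 1 = -8 dB. ✓

-9 dB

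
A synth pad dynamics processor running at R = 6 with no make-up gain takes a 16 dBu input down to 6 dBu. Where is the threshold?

Input is 12 dB above T (since output overshoot × R = input overshoot: (6 − T)·6 = 16 − T gives T = 4 dBu).
Check: 4 + (16 − 4)/6 = 4 + 2 = 6 dBu. ✓

4 dBu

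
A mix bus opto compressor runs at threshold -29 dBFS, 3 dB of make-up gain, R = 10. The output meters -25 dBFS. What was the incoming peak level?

Stripping the +3 dB make-up gives -28 dBFS at the gain stage.
That's 1 dB above the -29 dBFS threshold.
Before 10:1 compression the overshoot was 1 × 10 = 10 dB, so input = -29 + 10 = -19 dBFS.

-19 dBFS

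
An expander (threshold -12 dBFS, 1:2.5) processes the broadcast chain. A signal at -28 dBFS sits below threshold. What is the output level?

-52 dBFS

Below threshold, a 1:2.5 expander applies gain = (2.5−1)×(T − x) of attenuation.
(2.5−1) × 16 = 24 dB, so output = -28 − 24 = -52 dBFS.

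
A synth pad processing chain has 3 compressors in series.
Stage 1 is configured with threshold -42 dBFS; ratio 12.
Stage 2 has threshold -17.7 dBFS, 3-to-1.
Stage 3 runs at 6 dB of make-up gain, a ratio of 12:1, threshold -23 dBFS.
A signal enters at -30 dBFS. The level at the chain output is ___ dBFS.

-35 dBFS

Stage 1: 12 dB above -42 dBFS, reduced 12:1 to 1 dB above → -41 dBFS.
Stage 2: -41 dBFS ≤ -17.7 dBFS, so stage 2 doesn't engage; output -41 dBFS.
Stage 3: -41 dBFS is at or below the -23 dBFS threshold — no compression; make-up brings it to -35 dBFS.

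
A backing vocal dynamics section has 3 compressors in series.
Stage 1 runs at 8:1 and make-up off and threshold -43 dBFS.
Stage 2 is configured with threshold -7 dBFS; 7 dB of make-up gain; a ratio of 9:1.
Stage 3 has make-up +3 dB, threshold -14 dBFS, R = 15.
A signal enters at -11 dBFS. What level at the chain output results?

Stage 1: -11 dBFS is 32 dB over -43 dBFS; at 8:1 that becomes 4 dB over, giving -39 dBFS.
Stage 2: -39 dBFS ≤ -7 dBFS, so stage 2 doesn't engage; make-up brings it to -32 dBFS.
Stage 3: below threshold (-32 ≤ -14); passes unchanged; make-up brings it to -29 dBFS.

-29 dBFS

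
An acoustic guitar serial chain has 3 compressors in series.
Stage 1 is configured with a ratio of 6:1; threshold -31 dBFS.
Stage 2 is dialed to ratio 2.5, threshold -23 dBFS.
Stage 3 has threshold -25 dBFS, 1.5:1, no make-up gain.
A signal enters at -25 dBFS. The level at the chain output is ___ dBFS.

Stage 1: overshoot 6 dB → 6/6 = 1 dB → -30 dBFS.
Stage 2: -30 dBFS ≤ -23 dBFS, so stage 2 doesn't engage; output -30 dBFS.
Stage 3: below threshold (-30 ≤ -25); passes unchanged; output -30 dBFS.

-30 dBFS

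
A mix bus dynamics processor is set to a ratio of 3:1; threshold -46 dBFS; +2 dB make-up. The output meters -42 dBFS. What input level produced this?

-40 dBFS

Stripping the +2 dB make-up gives -44 dBFS at the gain stage.
The compressed level sits -44 − (-46) = 2 dB over threshold.
Before 3:1 compression the overshoot was 2 × 3 = 6 dB, so input = -46 + 6 = -40 dBFS.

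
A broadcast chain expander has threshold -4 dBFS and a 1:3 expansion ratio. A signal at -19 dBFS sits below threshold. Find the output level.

Below threshold, a 1:3 expander applies gain = (3−1)×(T − x) of attenuation.
(3−1) × 15 = 30 dB, so output = -19 − 30 = -49 dBFS.

-49 dBFS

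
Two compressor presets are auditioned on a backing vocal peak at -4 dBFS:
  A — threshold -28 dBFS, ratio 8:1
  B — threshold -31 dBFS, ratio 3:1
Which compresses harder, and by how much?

A, by 3 dB

A: overshoot 24 dB → output overshoot 3 dB → GR 21 dB.
B: overshoot 27 dB → output overshoot 9 dB → GR 18 dB.
A applies 3 dB more gain reduction.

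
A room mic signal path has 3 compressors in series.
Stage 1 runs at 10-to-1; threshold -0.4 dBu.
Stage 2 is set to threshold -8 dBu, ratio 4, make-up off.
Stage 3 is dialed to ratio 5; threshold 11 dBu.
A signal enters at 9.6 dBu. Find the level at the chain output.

-5.85 dBu

Stage 1: overshoot 10 dB → 10/10 = 1 dB → 0.6 dBu.
Stage 2: 8.6 dB above -8 dBu, reduced 4:1 to 2.15 dB above → -5.85 dBu.
Stage 3: below threshold (-5.85 ≤ 11); passes unchanged; output -5.85 dBu.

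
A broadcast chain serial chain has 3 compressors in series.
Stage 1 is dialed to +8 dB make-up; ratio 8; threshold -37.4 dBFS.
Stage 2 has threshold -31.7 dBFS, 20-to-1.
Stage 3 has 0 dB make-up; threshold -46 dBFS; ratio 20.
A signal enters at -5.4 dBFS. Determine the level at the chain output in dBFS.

-45.26925 dBFS

Stage 1: 32 dB above -37.4 dBFS, reduced 8:1 to 4 dB above → -33.4 dBFS; +8 dB make-up → -25.4 dBFS.
Stage 2: -25.4 dBFS is 6.3 dB over -31.7 dBFS; at 20:1 that becomes 0.315 dB over, giving -31.385 dBFS.
Stage 3: overshoot 14.615 dB → 14.615/20 = 0.73075 dB → -45.26925 dBFS.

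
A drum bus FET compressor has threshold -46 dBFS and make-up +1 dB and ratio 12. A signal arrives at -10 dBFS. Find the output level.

-42 dBFS

Overshoot: -10 − (-46) = 36 dB.
12:1 compression reduces that to 36/12 = 3 dB over.
That puts the output at -43 dBFS; make-up adds 1 dB, giving -42 dBFS.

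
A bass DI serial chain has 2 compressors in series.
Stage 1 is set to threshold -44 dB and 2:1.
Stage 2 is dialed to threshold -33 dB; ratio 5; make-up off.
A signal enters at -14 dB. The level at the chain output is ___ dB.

Stage 1: overshoot 30 dB → 30/2 = 15 dB → -29 dB.
Stage 2: 4 dB above -33 dB, reduced 5:1 to 0.8 dB above → -32.2 dB.

-32.2 dB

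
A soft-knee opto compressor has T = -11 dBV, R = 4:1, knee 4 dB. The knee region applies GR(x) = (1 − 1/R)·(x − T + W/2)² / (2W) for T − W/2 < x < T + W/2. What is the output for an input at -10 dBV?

x − T + W/2 = -10 − (-11) + 2 = 3.
GR = (1 − 1/4) × 3² / 8 = 0.75 × 9 / 8 = 0.84375 dB.
Output = -10 − 0.84375 = -10.84375 dBV.

-10.84375 dBV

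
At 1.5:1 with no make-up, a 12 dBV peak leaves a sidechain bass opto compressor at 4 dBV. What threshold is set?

-12 dBV

Let T be the threshold. Output overshoot = (input overshoot)/R, so 4 − T = (12 − T)/1.5.
1.5·(4 − T) = 12 − T → 0.5·T = 6 − 12 = -6.
T = -6/0.5 = -12 dBV.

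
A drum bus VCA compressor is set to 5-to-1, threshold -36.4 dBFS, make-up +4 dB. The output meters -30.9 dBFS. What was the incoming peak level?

Remove make-up: -30.9 − 4 = -34.9 dBFS.
That's 1.5 dB above the -36.4 dBFS threshold.
Before 5:1 compression the overshoot was 1.5 × 5 = 7.5 dB, so input = -36.4 + 7.5 = -28.9 dBFS.

-28.9 dBFS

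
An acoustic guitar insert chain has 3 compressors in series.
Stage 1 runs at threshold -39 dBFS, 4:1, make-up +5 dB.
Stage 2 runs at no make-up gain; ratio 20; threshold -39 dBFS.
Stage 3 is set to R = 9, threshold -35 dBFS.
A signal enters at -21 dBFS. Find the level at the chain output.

Stage 1: 18 dB above -39 dBFS, reduced 4:1 to 4.5 dB above → -34.5 dBFS; +5 dB make-up → -29.5 dBFS.
Stage 2: -29.5 dBFS is 9.5 dB over -39 dBFS; at 20:1 that becomes 0.475 dB over, giving -38.525 dBFS.
Stage 3: -38.525 dBFS is at or below the -35 dBFS threshold — no compression; output -38.525 dBFS.

-38.525 dBFS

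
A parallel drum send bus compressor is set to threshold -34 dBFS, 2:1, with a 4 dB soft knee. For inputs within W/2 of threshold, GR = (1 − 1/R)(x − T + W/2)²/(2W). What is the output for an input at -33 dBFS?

x − T + W/2 = -33 − (-34) + 2 = 3.
GR = (1 − 1/2) × 3² / 8 = 0.5 × 9 / 8 = 0.5625 dB.
Output = -33 − 0.5625 = -33.5625 dBFS.

-33.5625 dBFS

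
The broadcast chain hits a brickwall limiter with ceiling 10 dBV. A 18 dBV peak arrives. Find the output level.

The limiter clamps the peak to its 10 dBV ceiling.

10 dBV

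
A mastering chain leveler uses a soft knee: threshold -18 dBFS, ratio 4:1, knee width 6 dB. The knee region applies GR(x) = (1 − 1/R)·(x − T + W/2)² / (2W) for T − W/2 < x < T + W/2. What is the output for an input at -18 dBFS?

-18.5625 dBFS

x − T + W/2 = -18 − (-18) + 3 = 3.
GR = (1 − 1/4) × 3² / 12 = 0.75 × 9 / 12 = 0.5625 dB.
Output = -18 − 0.5625 = -18.5625 dBFS.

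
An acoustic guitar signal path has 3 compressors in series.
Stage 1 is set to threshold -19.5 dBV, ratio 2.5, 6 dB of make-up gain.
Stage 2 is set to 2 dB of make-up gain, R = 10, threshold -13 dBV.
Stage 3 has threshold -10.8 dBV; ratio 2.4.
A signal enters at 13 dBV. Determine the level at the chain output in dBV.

Stage 1: overshoot 32.5 dB → 32.5/2.5 = 13 dB → -6.5 dBV; +6 dB make-up → -0.5 dBV.
Stage 2: 12.5 dB above -13 dBV, reduced 10:1 to 1.25 dB above → -11.75 dBV; +2 dB make-up → -9.75 dBV.
Stage 3: overshoot 1.05 dB → 1.05/2.4 = 0.4375 dB → -10.3625 dBV.

-10.3625 dBV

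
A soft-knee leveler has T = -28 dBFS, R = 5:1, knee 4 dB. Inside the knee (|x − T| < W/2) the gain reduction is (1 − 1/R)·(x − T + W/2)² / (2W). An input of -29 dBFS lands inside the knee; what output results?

x − T + W/2 = -29 − (-28) + 2 = 1.
GR = (1 − 1/5) × 1² / 8 = 0.8 × 1 / 8 = 0.1 dB.
Output = -29 − 0.1 = -29.1 dBFS.

-29.1 dBFS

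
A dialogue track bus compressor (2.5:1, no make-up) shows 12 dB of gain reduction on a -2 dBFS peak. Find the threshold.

-22 dBFS

Let T be the threshold. Output overshoot = (input overshoot)/R, so -14 − T = (-2 − T)/2.5.
2.5·(-14 − T) = -2 − T → 1.5·T = -35 − (-2) = -33.
T = -33/1.5 = -22 dBFS.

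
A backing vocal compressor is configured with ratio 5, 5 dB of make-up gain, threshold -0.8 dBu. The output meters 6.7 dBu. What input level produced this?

Before make-up, the level was 6.7 − 5 = 1.7 dBu.
That's 2.5 dB above the -0.8 dBu threshold.
Input overshoot = R × output overshoot = 12.5 dB → input = -0.8 + 12.5 = 11.7 dBu.

11.7 dBu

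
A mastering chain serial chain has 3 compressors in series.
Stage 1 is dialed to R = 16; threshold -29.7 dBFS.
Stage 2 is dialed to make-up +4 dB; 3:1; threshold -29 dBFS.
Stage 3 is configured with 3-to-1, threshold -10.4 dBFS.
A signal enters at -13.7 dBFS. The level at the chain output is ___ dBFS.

-24.9 dBFS

Stage 1: 16 dB above -29.7 dBFS, reduced 16:1 to 1 dB above → -28.7 dBFS.
Stage 2: -28.7 dBFS is 0.3 dB over -29 dBFS; at 3:1 that becomes 0.1 dB over, giving -28.9 dBFS; +4 dB make-up → -24.9 dBFS.
Stage 3: -24.9 dBFS ≤ -10.4 dBFS, so stage 3 doesn't engage; output -24.9 dBFS.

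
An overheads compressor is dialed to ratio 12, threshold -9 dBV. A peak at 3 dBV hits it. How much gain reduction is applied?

11 dB

3 dBV exceeds the threshold by 12 dB.
After 12:1 compression the overshoot becomes 12/12 = 1 dB.
Gain reduction = 12 − 1 = 11 dB.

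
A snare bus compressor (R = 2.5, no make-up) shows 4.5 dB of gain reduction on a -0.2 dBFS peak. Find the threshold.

Gain reduction = -0.2 − (-4.7) = 4.5 dB; output overshoot = GR / (R − 1) = 4.5 / 1.5 = 3 dB.
Threshold = output − output overshoot = -4.7 − 3 = -7.7 dBFS.

-7.7 dBFS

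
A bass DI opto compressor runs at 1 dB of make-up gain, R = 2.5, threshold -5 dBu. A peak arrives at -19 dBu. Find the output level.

-19 dBu is 14 dB below the -5 dBu threshold, so no gain reduction is applied.
Make-up gain adds 1 dB: -19 + 1 = -18 dBu.

-18 dBu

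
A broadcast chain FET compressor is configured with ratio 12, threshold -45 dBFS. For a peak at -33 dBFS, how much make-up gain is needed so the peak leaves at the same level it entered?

11 dB

Overshoot 12 dB → 12/12 = 1 dB after compression, so the compressed level is -45 + 1 = -44 dBFS.
Make-up = target − compressed = -33 − (-44) = 11 dB.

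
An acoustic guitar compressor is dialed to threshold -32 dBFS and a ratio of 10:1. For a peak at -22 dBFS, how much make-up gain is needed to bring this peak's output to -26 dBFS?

Overshoot 10 dB → 10/10 = 1 dB after compression, so the compressed level is -32 + 1 = -31 dBFS.
Make-up = target − compressed = -26 − (-31) = 5 dB.

5 dB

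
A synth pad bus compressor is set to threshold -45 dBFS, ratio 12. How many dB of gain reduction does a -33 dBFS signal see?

The signal is 12 dB above threshold.
A 12:1 ratio leaves 1 dB of that excess.
So the signal is attenuated by 12 − 1 = 11 dB.

11 dB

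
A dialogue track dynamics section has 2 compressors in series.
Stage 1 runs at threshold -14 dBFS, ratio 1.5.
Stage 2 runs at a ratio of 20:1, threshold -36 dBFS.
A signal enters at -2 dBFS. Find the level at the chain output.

Stage 1: overshoot 12 dB → 12/1.5 = 8 dB → -6 dBFS.
Stage 2: -6 dBFS is 30 dB over -36 dBFS; at 20:1 that becomes 1.5 dB over, giving -34.5 dBFS.

-34.5 dBFS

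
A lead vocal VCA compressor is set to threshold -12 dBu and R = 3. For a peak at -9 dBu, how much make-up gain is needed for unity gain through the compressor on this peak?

2 dB

The peak compresses to -12 + 3/3 = -11 dBu.
To reach -9 dBu requires -9 − (-11) = 2 dB of make-up.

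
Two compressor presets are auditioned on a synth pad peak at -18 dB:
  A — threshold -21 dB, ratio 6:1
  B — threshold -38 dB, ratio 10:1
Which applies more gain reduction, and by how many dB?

B, by 15.5 dB

A: 3 dB over, compressed to 0.5 dB over, so 2.5 dB of GR.
B: 20 dB over, compressed to 2 dB over, so 18 dB of GR.
Difference: 15.5 dB in favour of B.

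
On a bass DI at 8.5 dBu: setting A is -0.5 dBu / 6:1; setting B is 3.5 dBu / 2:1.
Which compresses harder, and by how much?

A, by 5 dB

A: overshoot 9 dB → output overshoot 1.5 dB → GR 7.5 dB.
B: overshoot 5 dB → output overshoot 2.5 dB → GR 2.5 dB.
A applies 5 dB more gain reduction.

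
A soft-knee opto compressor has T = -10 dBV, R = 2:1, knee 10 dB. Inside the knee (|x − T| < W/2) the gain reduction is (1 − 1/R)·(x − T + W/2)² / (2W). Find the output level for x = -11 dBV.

x − T + W/2 = -11 − (-10) + 5 = 4.
GR = (1 − 1/2) × 4² / 20 = 0.5 × 16 / 20 = 0.4 dB.
Output = -11 − 0.4 = -11.4 dBV.

-11.4 dBV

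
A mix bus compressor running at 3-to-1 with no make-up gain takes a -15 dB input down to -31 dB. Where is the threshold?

Input is 24 dB above T (since output overshoot × R = input overshoot: (-31 − T)·3 = -15 − T gives T = -39 dB).
Check: -39 + (-15 − (-39))/3 = -39 + 8 = -31 dB. ✓

-39 dB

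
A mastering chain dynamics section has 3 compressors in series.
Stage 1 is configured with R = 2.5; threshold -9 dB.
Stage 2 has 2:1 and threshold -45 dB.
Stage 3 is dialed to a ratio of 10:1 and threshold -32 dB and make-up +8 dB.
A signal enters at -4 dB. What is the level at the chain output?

Stage 1: overshoot 5 dB → 5/2.5 = 2 dB → -7 dB.
Stage 2: 38 dB above -45 dB, reduced 2:1 to 19 dB above → -26 dB.
Stage 3: 6 dB above -32 dB, reduced 10:1 to 0.6 dB above → -31.4 dB; +8 dB make-up → -23.4 dB.

-23.4 dB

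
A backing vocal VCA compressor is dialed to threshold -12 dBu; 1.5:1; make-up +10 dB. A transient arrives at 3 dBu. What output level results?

8 dBu

3 dBu sits 15 dB over threshold.
The 15 dB excess becomes 10 dB after 1.5:1 reduction.
So the level is -12 + 10 = -2 dBu; make-up adds 10 dB, giving 8 dBu.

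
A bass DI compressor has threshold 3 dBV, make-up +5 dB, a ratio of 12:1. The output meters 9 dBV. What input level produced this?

15 dBV

Stripping the +5 dB make-up gives 4 dBV at the gain stage.
The compressed level sits 4 − 3 = 1 dB over threshold.
Input overshoot = R × output overshoot = 12 dB → input = 3 + 12 = 15 dBV.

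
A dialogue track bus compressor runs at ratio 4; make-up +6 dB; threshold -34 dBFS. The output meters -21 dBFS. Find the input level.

-6 dBFS

Stripping the +6 dB make-up gives -27 dBFS at the gain stage.
The compressed level sits -27 − (-34) = 7 dB over threshold.
Before 4:1 compression the overshoot was 7 × 4 = 28 dB, so input = -34 + 28 = -6 dBFS.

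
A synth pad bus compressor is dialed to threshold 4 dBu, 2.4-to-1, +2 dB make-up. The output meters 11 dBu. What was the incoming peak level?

16 dBu

Stripping the +2 dB make-up gives 9 dBu at the gain stage.
The compressed level sits 9 − 4 = 5 dB over threshold.
Before 2.4:1 compression the overshoot was 5 × 2.4 = 12 dB, so input = 4 + 12 = 16 dBu.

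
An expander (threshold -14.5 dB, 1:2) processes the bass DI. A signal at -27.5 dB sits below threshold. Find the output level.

-40.5 dB

The input is 13 dB below the -14.5 dB threshold.
A 1:2 expander multiplies undershoot by 2: 13 × 2 = 26 dB below threshold.
Output = -14.5 − 26 = -40.5 dB.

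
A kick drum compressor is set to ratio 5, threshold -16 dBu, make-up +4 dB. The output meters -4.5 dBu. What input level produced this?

Before make-up, the level was -4.5 − 4 = -8.5 dBu.
Post-compression overshoot = -8.5 − (-16) = 7.5 dB.
Undo the ratio: input overshoot = 7.5 × 5 = 37.5 dB, giving input = 21.5 dBu.

21.5 dBu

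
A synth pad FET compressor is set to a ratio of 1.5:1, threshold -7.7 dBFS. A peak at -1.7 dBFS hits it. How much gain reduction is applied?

2 dB

Overshoot = -1.7 − (-7.7) = 6 dB.
At 1.5:1, output sits 6/1.5 = 4 dB above threshold.
Gain reduction = 6 − 4 = 2 dB.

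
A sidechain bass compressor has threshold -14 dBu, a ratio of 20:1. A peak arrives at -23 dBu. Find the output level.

-23 dBu

-23 dBu is 9 dB below the -14 dBu threshold, so no gain reduction is applied.
Output = input = -23 dBu.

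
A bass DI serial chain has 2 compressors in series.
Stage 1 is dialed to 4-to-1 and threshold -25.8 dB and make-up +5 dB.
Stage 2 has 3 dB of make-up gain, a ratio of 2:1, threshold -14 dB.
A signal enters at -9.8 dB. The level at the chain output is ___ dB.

Stage 1: -9.8 dB is 16 dB over -25.8 dB; at 4:1 that becomes 4 dB over, giving -21.8 dB; +5 dB make-up → -16.8 dB.
Stage 2: -16.8 dB is at or below the -14 dB threshold — no compression; make-up brings it to -13.8 dB.

-13.8 dB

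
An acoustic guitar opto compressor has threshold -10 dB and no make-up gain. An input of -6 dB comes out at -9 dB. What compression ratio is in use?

4:1

Input overshoot = -6 − (-10) = 4 dB; output overshoot = -9 − (-10) = 1 dB.
Ratio = 4 / 1 = 4.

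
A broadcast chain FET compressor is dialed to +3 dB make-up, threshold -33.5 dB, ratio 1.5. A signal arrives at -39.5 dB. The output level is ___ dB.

-36.5 dB

-39.5 dB is 6 dB below the -33.5 dB threshold, so no gain reduction is applied.
Make-up gain adds 3 dB: -39.5 + 3 = -36.5 dB.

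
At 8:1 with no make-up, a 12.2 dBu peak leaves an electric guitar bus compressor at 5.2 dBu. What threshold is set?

Input is 8 dB above T (since output overshoot × R = input overshoot: (5.2 − T)·8 = 12.2 − T gives T = 4.2 dBu).
Check: 4.2 + (12.2 − 4.2)/8 = 4.2 + 1 = 5.2 dBu. ✓

4.2 dBu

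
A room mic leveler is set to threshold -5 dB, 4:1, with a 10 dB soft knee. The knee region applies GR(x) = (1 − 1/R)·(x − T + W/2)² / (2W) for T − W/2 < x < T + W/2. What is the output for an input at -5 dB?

-5.9375 dB

x − T + W/2 = -5 − (-5) + 5 = 5.
GR = (1 − 1/4) × 5² / 20 = 0.75 × 25 / 20 = 0.9375 dB.
Output = -5 − 0.9375 = -5.9375 dB.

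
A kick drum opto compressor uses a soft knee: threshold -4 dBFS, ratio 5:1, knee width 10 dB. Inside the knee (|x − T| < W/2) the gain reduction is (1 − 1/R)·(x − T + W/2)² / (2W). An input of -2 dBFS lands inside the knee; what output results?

-3.96 dBFS

x − T + W/2 = -2 − (-4) + 5 = 7.
GR = (1 − 1/5) × 7² / 20 = 0.8 × 49 / 20 = 1.96 dB.
Output = -2 − 1.96 = -3.96 dBFS.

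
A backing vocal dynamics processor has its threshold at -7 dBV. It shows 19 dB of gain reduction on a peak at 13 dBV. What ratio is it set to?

Input overshoot = 13 − (-7) = 20 dB.
Output overshoot = 20 − 19 = 1 dB.
Ratio = input overshoot / output overshoot = 20 / 1 = 20.

20:1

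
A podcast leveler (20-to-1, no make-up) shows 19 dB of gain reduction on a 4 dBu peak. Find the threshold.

-16 dBu

Gain reduction = 4 − (-15) = 19 dB; output overshoot = GR / (R − 1) = 19 / 19 = 1 dB.
Threshold = output − output overshoot = -15 − 1 = -16 dBu.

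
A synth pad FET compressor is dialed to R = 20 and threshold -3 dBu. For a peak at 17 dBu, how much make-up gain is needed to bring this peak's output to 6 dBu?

8 dB

Overshoot 20 dB → 20/20 = 1 dB after compression, so the compressed level is -3 + 1 = -2 dBu.
Make-up = target − compressed = 6 − (-2) = 8 dB.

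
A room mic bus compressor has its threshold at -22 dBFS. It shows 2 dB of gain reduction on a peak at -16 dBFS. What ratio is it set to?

1.5:1

Input overshoot = -16 − (-22) = 6 dB.
Output overshoot = 6 − 2 = 4 dB.
Ratio = input overshoot / output overshoot = 6 / 4 = 1.5.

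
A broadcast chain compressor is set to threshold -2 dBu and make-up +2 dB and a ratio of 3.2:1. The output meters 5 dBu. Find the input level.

Stripping the +2 dB make-up gives 3 dBu at the gain stage.
Post-compression overshoot = 3 − (-2) = 5 dB.
Undo the ratio: input overshoot = 5 × 3.2 = 16 dB, giving input = 14 dBu.

14 dBu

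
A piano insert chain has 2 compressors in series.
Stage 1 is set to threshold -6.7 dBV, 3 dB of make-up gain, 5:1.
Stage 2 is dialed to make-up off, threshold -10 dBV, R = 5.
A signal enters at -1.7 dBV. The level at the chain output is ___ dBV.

-8.54 dBV

Stage 1: -1.7 dBV is 5 dB over -6.7 dBV; at 5:1 that becomes 1 dB over, giving -5.7 dBV; +3 dB make-up → -2.7 dBV.
Stage 2: overshoot 7.3 dB → 7.3/5 = 1.46 dB → -8.54 dBV.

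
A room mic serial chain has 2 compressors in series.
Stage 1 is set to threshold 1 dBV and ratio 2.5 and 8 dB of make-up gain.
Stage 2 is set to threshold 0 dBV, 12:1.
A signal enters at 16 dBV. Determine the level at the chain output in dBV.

1.25 dBV

Stage 1: 15 dB above 1 dBV, reduced 2.5:1 to 6 dB above → 7 dBV; +8 dB make-up → 15 dBV.
Stage 2: 15 dBV is 15 dB over 0 dBV; at 12:1 that becomes 1.25 dB over, giving 1.25 dBV.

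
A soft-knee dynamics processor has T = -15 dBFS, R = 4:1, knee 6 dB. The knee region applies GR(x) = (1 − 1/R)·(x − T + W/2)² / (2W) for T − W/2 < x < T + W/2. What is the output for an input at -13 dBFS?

x − T + W/2 = -13 − (-15) + 3 = 5.
GR = (1 − 1/4) × 5² / 12 = 0.75 × 25 / 12 = 1.5625 dB.
Output = -13 − 1.5625 = -14.5625 dBFS.

-14.5625 dBFS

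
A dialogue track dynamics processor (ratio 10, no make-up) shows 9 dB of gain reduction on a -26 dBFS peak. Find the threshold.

Gain reduction = -26 − (-35) = 9 dB; output overshoot = GR / (R − 1) = 9 / 9 = 1 dB.
Threshold = output − output overshoot = -35 − 1 = -36 dBFS.

-36 dBFS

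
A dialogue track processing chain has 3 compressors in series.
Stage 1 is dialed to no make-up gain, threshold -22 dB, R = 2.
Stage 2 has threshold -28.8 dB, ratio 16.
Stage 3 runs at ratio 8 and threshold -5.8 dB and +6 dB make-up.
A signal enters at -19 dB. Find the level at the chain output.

Stage 1: 3 dB above -22 dB, reduced 2:1 to 1.5 dB above → -20.5 dB.
Stage 2: -20.5 dB is 8.3 dB over -28.8 dB; at 16:1 that becomes 0.51875 dB over, giving -28.28125 dB.
Stage 3: below threshold (-28.28125 ≤ -5.8); passes unchanged; make-up brings it to -22.28125 dB.

-22.28125 dB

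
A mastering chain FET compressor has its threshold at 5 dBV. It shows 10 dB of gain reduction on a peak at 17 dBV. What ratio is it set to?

6:1

Input overshoot = 17 − 5 = 12 dB.
Output overshoot = 12 − 10 = 2 dB.
Ratio = input overshoot / output overshoot = 12 / 2 = 6.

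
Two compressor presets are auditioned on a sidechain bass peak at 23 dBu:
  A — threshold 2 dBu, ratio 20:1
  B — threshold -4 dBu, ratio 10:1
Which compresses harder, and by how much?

B, by 4.35 dB

A: overshoot 21 dB → output overshoot 1.05 dB → GR 19.95 dB.
B: overshoot 27 dB → output overshoot 2.7 dB → GR 24.3 dB.
Difference: 4.35 dB in favour of B.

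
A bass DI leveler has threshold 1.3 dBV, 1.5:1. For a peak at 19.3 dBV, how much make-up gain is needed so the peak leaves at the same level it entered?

Overshoot 18 dB → 18/1.5 = 12 dB after compression, so the compressed level is 1.3 + 12 = 13.3 dBV.
Make-up = target − compressed = 19.3 − 13.3 = 6 dB.

6 dB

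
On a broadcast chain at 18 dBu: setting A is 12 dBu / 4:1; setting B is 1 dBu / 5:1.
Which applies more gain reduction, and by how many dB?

A: 6 dB over, compressed to 1.5 dB over, so 4.5 dB of GR.
B: 17 dB over, compressed to 3.4 dB over, so 13.6 dB of GR.
B applies 9.1 dB more gain reduction.

B, by 9.1 dB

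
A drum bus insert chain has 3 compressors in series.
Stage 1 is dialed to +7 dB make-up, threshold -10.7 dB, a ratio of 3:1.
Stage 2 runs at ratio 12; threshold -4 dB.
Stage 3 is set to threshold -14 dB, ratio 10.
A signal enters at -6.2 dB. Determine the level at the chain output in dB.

-12.985 dB

Stage 1: 4.5 dB above -10.7 dB, reduced 3:1 to 1.5 dB above → -9.2 dB; +7 dB make-up → -2.2 dB.
Stage 2: -2.2 dB is 1.8 dB over -4 dB; at 12:1 that becomes 0.15 dB over, giving -3.85 dB.
Stage 3: 10.15 dB above -14 dB, reduced 10:1 to 1.015 dB above → -12.985 dB.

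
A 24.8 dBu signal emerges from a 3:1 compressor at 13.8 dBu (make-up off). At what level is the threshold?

8.3 dBu

Input is 16.5 dB above T (since output overshoot × R = input overshoot: (13.8 − T)·3 = 24.8 − T gives T = 8.3 dBu).
Check: 8.3 + (24.8 − 8.3)/3 = 8.3 + 5.5 = 13.8 dBu. ✓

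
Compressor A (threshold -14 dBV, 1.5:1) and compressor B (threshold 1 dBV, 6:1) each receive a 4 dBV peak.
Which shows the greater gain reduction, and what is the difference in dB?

A: 18 dB over, compressed to 12 dB over, so 6 dB of GR.
B: 3 dB over, compressed to 0.5 dB over, so 2.5 dB of GR.
A applies 3.5 dB more gain reduction.

A, by 3.5 dB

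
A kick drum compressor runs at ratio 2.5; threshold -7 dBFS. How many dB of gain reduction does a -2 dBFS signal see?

Overshoot = -2 − (-7) = 5 dB.
At 2.5:1, output sits 5/2.5 = 2 dB above threshold.
Gain reduction = 5 − 2 = 3 dB.

3 dB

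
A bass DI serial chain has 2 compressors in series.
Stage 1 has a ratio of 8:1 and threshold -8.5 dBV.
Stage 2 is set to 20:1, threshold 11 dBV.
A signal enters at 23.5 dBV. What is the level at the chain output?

-4.5 dBV

Stage 1: overshoot 32 dB → 32/8 = 4 dB → -4.5 dBV.
Stage 2: -4.5 dBV is at or below the 11 dBV threshold — no compression; output -4.5 dBV.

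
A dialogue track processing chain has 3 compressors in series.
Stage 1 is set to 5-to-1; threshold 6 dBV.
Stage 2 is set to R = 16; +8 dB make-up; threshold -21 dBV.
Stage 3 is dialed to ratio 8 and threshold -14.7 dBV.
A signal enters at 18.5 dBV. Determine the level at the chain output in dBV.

Stage 1: 18.5 dBV is 12.5 dB over 6 dBV; at 5:1 that becomes 2.5 dB over, giving 8.5 dBV.
Stage 2: overshoot 29.5 dB → 29.5/16 = 1.84375 dB → -19.15625 dBV; +8 dB make-up → -11.15625 dBV.
Stage 3: 3.54375 dB above -14.7 dBV, reduced 8:1 to 0.442969 dB above → -14.257031 dBV.

-14.257031 dBV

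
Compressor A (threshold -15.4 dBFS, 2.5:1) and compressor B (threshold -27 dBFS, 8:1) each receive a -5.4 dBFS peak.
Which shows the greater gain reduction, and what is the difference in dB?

B, by 12.9 dB

A: GR = 10 − 10/2.5 = 6 dB.
B: GR = 21.6 − 21.6/8 = 18.9 dB.
B reduces 12.9 dB more.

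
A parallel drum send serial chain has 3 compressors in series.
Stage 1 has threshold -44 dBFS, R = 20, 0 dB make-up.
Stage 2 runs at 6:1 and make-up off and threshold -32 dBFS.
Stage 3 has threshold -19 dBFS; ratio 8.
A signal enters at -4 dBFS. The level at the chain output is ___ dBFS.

Stage 1: -4 dBFS is 40 dB over -44 dBFS; at 20:1 that becomes 2 dB over, giving -42 dBFS.
Stage 2: -42 dBFS is at or below the -32 dBFS threshold — no compression; output -42 dBFS.
Stage 3: -42 dBFS is at or below the -19 dBFS threshold — no compression; output -42 dBFS.

-42 dBFS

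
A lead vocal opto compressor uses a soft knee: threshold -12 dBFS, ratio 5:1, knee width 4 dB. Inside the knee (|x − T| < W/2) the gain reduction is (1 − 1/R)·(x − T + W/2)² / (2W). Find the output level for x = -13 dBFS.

-13.1 dBFS

x − T + W/2 = -13 − (-12) + 2 = 1.
GR = (1 − 1/5) × 1² / 8 = 0.8 × 1 / 8 = 0.1 dB.
Output = -13 − 0.1 = -13.1 dBFS.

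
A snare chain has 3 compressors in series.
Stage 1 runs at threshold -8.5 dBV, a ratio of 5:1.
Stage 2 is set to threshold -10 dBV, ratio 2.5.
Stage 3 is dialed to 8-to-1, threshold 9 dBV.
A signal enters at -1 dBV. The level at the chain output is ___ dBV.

-8.8 dBV

Stage 1: 7.5 dB above -8.5 dBV, reduced 5:1 to 1.5 dB above → -7 dBV.
Stage 2: overshoot 3 dB → 3/2.5 = 1.2 dB → -8.8 dBV.
Stage 3: -8.8 dBV ≤ 9 dBV, so stage 3 doesn't engage; output -8.8 dBV.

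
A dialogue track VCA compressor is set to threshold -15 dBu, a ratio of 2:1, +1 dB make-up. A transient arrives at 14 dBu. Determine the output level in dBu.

0.5 dBu

Overshoot: 14 − (-15) = 29 dB.
The 29 dB excess becomes 14.5 dB after 2:1 reduction.
So the level is -15 + 14.5 = -0.5 dBu; make-up adds 1 dB, giving 0.5 dBu.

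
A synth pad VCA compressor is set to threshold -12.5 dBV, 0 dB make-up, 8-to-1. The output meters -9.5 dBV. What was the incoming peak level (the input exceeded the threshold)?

11.5 dBV

The compressed level sits -9.5 − (-12.5) = 3 dB over threshold.
Undo the ratio: input overshoot = 3 × 8 = 24 dB, giving input = 11.5 dBV.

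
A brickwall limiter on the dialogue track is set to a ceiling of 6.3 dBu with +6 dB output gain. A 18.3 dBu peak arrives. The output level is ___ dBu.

At ∞:1, everything above 6.3 dBu is held at the ceiling.
Output gain then adds 6 dB: 6.3 + 6 = 12.3 dBu.

12.3 dBu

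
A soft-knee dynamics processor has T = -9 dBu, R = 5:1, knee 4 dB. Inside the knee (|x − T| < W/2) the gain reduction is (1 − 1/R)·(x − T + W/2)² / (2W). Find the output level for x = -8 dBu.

-8.9 dBu

x − T + W/2 = -8 − (-9) + 2 = 3.
GR = (1 − 1/5) × 3² / 8 = 0.8 × 9 / 8 = 0.9 dB.
Output = -8 − 0.9 = -8.9 dBu.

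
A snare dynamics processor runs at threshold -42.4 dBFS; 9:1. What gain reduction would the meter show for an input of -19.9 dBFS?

The signal is 22.5 dB above threshold.
After 9:1 compression the overshoot becomes 22.5/9 = 2.5 dB.
GR = overshoot in − overshoot out = 22.5 − 2.5 = 20 dB.

20 dB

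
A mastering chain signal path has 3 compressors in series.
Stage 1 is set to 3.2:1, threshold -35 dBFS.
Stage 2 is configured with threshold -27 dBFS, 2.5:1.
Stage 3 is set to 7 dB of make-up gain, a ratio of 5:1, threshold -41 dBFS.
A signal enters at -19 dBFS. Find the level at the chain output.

-31.8 dBFS

Stage 1: 16 dB above -35 dBFS, reduced 3.2:1 to 5 dB above → -30 dBFS.
Stage 2: -30 dBFS ≤ -27 dBFS, so stage 2 doesn't engage; output -30 dBFS.
Stage 3: 11 dB above -41 dBFS, reduced 5:1 to 2.2 dB above → -38.8 dBFS; +7 dB make-up → -31.8 dBFS.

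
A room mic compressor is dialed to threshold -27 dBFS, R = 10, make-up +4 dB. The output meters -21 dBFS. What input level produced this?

Remove make-up: -21 − 4 = -25 dBFS.
Post-compression overshoot = -25 − (-27) = 2 dB.
Before 10:1 compression the overshoot was 2 × 10 = 20 dB, so input = -27 + 20 = -7 dBFS.

-7 dBFS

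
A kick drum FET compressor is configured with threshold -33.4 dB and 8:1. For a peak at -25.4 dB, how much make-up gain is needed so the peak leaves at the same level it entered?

The peak compresses to -33.4 + 8/8 = -32.4 dB.
To reach -25.4 dB requires -25.4 − (-32.4) = 7 dB of make-up.

7 dB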